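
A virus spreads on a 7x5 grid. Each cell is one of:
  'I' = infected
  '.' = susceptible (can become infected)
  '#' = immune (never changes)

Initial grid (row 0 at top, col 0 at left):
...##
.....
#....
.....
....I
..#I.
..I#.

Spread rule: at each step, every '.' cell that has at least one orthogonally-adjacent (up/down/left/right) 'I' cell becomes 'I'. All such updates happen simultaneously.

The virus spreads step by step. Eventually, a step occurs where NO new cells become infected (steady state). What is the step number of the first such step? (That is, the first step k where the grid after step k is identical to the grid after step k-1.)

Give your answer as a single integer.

Answer: 9

Derivation:
Step 0 (initial): 3 infected
Step 1: +4 new -> 7 infected
Step 2: +6 new -> 13 infected
Step 3: +5 new -> 18 infected
Step 4: +4 new -> 22 infected
Step 5: +3 new -> 25 infected
Step 6: +2 new -> 27 infected
Step 7: +2 new -> 29 infected
Step 8: +1 new -> 30 infected
Step 9: +0 new -> 30 infected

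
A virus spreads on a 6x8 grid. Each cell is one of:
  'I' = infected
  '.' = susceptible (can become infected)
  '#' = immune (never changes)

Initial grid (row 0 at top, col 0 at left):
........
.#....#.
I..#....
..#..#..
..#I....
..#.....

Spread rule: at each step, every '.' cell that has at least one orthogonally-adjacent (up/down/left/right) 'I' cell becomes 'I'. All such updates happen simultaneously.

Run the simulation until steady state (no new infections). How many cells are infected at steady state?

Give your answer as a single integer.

Step 0 (initial): 2 infected
Step 1: +6 new -> 8 infected
Step 2: +7 new -> 15 infected
Step 3: +7 new -> 22 infected
Step 4: +8 new -> 30 infected
Step 5: +6 new -> 36 infected
Step 6: +2 new -> 38 infected
Step 7: +2 new -> 40 infected
Step 8: +1 new -> 41 infected
Step 9: +0 new -> 41 infected

Answer: 41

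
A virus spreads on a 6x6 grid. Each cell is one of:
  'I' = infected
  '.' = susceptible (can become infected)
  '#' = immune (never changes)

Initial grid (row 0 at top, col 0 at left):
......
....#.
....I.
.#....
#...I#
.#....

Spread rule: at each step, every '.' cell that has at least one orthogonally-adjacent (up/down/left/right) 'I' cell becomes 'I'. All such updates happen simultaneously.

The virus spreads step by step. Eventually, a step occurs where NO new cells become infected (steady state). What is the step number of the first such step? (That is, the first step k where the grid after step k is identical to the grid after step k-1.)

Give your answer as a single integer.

Step 0 (initial): 2 infected
Step 1: +5 new -> 7 infected
Step 2: +8 new -> 15 infected
Step 3: +7 new -> 22 infected
Step 4: +4 new -> 26 infected
Step 5: +3 new -> 29 infected
Step 6: +1 new -> 30 infected
Step 7: +0 new -> 30 infected

Answer: 7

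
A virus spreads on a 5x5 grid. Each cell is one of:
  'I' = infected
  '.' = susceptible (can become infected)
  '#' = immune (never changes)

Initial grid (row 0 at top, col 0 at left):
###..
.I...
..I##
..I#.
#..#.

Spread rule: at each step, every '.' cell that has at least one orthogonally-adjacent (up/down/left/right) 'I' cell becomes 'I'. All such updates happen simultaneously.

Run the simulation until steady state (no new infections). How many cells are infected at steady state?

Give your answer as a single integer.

Step 0 (initial): 3 infected
Step 1: +5 new -> 8 infected
Step 2: +4 new -> 12 infected
Step 3: +2 new -> 14 infected
Step 4: +1 new -> 15 infected
Step 5: +0 new -> 15 infected

Answer: 15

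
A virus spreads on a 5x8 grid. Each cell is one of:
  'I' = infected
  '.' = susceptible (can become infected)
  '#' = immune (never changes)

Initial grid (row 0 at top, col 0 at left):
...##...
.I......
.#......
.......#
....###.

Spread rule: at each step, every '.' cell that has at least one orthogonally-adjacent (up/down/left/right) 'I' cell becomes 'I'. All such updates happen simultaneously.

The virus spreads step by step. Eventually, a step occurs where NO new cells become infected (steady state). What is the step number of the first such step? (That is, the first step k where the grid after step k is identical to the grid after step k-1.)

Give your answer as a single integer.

Answer: 8

Derivation:
Step 0 (initial): 1 infected
Step 1: +3 new -> 4 infected
Step 2: +5 new -> 9 infected
Step 3: +4 new -> 13 infected
Step 4: +6 new -> 19 infected
Step 5: +6 new -> 25 infected
Step 6: +4 new -> 29 infected
Step 7: +3 new -> 32 infected
Step 8: +0 new -> 32 infected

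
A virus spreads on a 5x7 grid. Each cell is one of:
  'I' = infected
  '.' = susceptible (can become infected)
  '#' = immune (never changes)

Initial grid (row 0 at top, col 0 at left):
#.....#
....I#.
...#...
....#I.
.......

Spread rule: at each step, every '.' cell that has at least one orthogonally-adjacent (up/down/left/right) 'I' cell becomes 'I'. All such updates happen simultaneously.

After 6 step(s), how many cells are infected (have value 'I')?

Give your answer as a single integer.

Answer: 30

Derivation:
Step 0 (initial): 2 infected
Step 1: +6 new -> 8 infected
Step 2: +6 new -> 14 infected
Step 3: +5 new -> 19 infected
Step 4: +6 new -> 25 infected
Step 5: +3 new -> 28 infected
Step 6: +2 new -> 30 infected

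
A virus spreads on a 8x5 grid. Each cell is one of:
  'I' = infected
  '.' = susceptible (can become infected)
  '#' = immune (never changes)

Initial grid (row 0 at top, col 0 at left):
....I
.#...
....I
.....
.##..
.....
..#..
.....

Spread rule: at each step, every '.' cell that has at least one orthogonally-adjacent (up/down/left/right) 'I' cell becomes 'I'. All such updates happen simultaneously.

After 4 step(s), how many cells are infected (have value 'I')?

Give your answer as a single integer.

Answer: 22

Derivation:
Step 0 (initial): 2 infected
Step 1: +4 new -> 6 infected
Step 2: +5 new -> 11 infected
Step 3: +6 new -> 17 infected
Step 4: +5 new -> 22 infected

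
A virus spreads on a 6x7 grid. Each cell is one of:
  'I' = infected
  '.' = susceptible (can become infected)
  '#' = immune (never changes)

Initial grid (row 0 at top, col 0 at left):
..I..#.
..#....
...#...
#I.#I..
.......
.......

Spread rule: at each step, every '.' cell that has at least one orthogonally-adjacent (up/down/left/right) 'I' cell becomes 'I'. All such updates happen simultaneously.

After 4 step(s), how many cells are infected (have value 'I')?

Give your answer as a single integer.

Answer: 36

Derivation:
Step 0 (initial): 3 infected
Step 1: +8 new -> 11 infected
Step 2: +15 new -> 26 infected
Step 3: +8 new -> 34 infected
Step 4: +2 new -> 36 infected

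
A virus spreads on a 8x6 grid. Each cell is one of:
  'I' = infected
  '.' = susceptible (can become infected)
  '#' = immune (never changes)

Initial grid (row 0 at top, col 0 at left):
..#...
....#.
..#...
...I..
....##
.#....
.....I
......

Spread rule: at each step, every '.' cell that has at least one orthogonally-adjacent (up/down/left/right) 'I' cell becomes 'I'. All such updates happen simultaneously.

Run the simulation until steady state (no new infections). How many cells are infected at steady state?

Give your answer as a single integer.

Step 0 (initial): 2 infected
Step 1: +7 new -> 9 infected
Step 2: +9 new -> 18 infected
Step 3: +9 new -> 27 infected
Step 4: +7 new -> 34 infected
Step 5: +6 new -> 40 infected
Step 6: +2 new -> 42 infected
Step 7: +0 new -> 42 infected

Answer: 42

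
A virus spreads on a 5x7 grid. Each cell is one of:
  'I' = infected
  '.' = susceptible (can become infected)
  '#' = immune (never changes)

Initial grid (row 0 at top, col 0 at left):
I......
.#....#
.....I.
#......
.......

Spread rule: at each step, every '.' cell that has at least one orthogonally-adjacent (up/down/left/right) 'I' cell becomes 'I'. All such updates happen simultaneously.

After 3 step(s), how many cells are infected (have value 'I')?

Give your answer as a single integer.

Answer: 26

Derivation:
Step 0 (initial): 2 infected
Step 1: +6 new -> 8 infected
Step 2: +8 new -> 16 infected
Step 3: +10 new -> 26 infected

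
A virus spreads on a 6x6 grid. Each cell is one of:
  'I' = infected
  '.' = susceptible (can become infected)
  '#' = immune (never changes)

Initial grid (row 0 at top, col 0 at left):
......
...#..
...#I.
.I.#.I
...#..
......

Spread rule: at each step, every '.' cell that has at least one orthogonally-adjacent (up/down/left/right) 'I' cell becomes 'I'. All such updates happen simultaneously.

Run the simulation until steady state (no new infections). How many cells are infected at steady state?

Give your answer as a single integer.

Answer: 32

Derivation:
Step 0 (initial): 3 infected
Step 1: +8 new -> 11 infected
Step 2: +10 new -> 21 infected
Step 3: +8 new -> 29 infected
Step 4: +3 new -> 32 infected
Step 5: +0 new -> 32 infected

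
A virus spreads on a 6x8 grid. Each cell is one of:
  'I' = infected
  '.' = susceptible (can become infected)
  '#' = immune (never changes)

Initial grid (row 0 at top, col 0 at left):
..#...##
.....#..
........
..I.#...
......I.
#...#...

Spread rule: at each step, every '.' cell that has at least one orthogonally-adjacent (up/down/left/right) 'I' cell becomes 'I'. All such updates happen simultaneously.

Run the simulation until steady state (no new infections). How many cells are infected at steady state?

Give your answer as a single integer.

Step 0 (initial): 2 infected
Step 1: +8 new -> 10 infected
Step 2: +13 new -> 23 infected
Step 3: +10 new -> 33 infected
Step 4: +5 new -> 38 infected
Step 5: +2 new -> 40 infected
Step 6: +1 new -> 41 infected
Step 7: +0 new -> 41 infected

Answer: 41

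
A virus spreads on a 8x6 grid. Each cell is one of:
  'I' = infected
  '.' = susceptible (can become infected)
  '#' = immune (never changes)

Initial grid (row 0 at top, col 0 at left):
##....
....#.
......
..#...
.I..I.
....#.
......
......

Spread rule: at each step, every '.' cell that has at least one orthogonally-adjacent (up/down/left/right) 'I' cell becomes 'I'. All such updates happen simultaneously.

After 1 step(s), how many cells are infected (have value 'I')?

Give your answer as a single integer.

Answer: 9

Derivation:
Step 0 (initial): 2 infected
Step 1: +7 new -> 9 infected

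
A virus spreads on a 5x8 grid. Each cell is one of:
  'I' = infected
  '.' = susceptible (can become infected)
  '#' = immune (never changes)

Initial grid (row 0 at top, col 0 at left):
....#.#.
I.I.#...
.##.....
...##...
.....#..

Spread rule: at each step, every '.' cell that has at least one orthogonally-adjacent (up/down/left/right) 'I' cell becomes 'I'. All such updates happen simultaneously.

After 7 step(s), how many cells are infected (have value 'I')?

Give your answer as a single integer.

Step 0 (initial): 2 infected
Step 1: +5 new -> 7 infected
Step 2: +4 new -> 11 infected
Step 3: +3 new -> 14 infected
Step 4: +3 new -> 17 infected
Step 5: +4 new -> 21 infected
Step 6: +5 new -> 26 infected
Step 7: +4 new -> 30 infected

Answer: 30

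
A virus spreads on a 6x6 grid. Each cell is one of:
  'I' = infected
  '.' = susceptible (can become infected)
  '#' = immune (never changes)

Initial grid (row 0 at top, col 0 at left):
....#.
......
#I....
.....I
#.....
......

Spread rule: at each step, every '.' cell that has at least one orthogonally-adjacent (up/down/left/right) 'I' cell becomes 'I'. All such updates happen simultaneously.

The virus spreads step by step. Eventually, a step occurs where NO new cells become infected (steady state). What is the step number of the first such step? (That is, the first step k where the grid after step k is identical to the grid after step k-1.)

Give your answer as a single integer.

Step 0 (initial): 2 infected
Step 1: +6 new -> 8 infected
Step 2: +12 new -> 20 infected
Step 3: +9 new -> 29 infected
Step 4: +4 new -> 33 infected
Step 5: +0 new -> 33 infected

Answer: 5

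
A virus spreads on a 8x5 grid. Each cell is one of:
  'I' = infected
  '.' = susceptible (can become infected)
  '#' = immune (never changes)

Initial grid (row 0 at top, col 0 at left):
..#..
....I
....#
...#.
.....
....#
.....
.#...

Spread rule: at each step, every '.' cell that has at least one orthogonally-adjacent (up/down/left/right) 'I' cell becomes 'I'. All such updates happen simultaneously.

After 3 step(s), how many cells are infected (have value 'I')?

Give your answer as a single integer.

Step 0 (initial): 1 infected
Step 1: +2 new -> 3 infected
Step 2: +3 new -> 6 infected
Step 3: +2 new -> 8 infected

Answer: 8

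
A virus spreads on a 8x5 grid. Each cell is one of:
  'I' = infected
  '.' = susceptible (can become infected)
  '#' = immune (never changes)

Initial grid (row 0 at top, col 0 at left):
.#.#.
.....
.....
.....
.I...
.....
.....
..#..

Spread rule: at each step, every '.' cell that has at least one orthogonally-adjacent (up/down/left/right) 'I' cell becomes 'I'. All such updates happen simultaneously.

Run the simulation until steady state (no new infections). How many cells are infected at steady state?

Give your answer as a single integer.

Step 0 (initial): 1 infected
Step 1: +4 new -> 5 infected
Step 2: +7 new -> 12 infected
Step 3: +9 new -> 21 infected
Step 4: +7 new -> 28 infected
Step 5: +6 new -> 34 infected
Step 6: +2 new -> 36 infected
Step 7: +1 new -> 37 infected
Step 8: +0 new -> 37 infected

Answer: 37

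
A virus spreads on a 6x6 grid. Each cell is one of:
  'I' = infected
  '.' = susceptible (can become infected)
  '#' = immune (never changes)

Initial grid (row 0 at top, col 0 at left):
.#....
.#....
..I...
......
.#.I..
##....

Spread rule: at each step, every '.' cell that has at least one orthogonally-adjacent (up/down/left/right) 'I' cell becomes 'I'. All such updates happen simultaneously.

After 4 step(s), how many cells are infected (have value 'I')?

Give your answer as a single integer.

Step 0 (initial): 2 infected
Step 1: +8 new -> 10 infected
Step 2: +9 new -> 19 infected
Step 3: +7 new -> 26 infected
Step 4: +4 new -> 30 infected

Answer: 30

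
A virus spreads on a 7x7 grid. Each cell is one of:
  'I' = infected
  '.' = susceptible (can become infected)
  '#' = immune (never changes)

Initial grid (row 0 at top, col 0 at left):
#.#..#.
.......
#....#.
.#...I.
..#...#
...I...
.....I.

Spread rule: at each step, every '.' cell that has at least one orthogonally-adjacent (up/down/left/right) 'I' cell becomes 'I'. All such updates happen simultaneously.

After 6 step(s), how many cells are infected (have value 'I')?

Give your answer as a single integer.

Answer: 39

Derivation:
Step 0 (initial): 3 infected
Step 1: +10 new -> 13 infected
Step 2: +7 new -> 20 infected
Step 3: +7 new -> 27 infected
Step 4: +7 new -> 34 infected
Step 5: +4 new -> 38 infected
Step 6: +1 new -> 39 infected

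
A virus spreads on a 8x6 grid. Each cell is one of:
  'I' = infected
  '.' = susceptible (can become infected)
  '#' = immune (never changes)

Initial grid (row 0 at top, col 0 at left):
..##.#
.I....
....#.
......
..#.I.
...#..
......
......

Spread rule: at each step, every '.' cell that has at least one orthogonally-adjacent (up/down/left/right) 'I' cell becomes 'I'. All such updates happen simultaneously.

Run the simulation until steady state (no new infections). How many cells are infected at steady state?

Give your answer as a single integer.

Answer: 42

Derivation:
Step 0 (initial): 2 infected
Step 1: +8 new -> 10 infected
Step 2: +9 new -> 19 infected
Step 3: +9 new -> 28 infected
Step 4: +7 new -> 35 infected
Step 5: +4 new -> 39 infected
Step 6: +2 new -> 41 infected
Step 7: +1 new -> 42 infected
Step 8: +0 new -> 42 infected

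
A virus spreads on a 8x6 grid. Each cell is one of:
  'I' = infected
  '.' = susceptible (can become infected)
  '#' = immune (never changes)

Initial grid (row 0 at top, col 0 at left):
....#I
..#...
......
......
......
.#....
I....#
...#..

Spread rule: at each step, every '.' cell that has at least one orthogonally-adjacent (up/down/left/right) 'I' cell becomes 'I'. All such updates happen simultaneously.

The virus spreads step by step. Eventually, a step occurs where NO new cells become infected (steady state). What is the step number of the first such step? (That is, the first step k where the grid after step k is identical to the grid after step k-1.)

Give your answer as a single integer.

Answer: 7

Derivation:
Step 0 (initial): 2 infected
Step 1: +4 new -> 6 infected
Step 2: +5 new -> 11 infected
Step 3: +8 new -> 19 infected
Step 4: +9 new -> 28 infected
Step 5: +11 new -> 39 infected
Step 6: +4 new -> 43 infected
Step 7: +0 new -> 43 infected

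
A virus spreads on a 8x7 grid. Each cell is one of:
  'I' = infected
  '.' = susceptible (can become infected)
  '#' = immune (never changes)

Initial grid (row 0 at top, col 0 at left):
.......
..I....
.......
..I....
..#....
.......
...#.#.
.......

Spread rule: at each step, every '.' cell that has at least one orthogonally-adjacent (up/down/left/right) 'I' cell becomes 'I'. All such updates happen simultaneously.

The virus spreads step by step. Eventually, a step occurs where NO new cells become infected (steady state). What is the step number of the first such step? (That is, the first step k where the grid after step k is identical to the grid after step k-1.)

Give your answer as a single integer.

Step 0 (initial): 2 infected
Step 1: +6 new -> 8 infected
Step 2: +10 new -> 18 infected
Step 3: +10 new -> 28 infected
Step 4: +9 new -> 37 infected
Step 5: +8 new -> 45 infected
Step 6: +4 new -> 49 infected
Step 7: +3 new -> 52 infected
Step 8: +1 new -> 53 infected
Step 9: +0 new -> 53 infected

Answer: 9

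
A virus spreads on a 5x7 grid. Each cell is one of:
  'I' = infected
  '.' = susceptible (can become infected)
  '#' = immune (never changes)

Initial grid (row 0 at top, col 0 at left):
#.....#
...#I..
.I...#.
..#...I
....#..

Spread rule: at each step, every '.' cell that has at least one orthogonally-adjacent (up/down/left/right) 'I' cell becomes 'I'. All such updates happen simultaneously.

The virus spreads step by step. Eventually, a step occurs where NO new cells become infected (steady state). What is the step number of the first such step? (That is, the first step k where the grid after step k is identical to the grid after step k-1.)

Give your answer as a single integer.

Answer: 5

Derivation:
Step 0 (initial): 3 infected
Step 1: +10 new -> 13 infected
Step 2: +11 new -> 24 infected
Step 3: +4 new -> 28 infected
Step 4: +1 new -> 29 infected
Step 5: +0 new -> 29 infected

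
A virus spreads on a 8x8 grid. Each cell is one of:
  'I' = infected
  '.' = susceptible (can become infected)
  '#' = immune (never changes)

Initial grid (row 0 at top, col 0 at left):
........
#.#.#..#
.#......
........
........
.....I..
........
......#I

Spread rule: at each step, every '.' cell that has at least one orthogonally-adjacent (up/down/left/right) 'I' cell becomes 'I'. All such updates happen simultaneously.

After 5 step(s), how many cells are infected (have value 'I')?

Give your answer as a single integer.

Answer: 41

Derivation:
Step 0 (initial): 2 infected
Step 1: +5 new -> 7 infected
Step 2: +8 new -> 15 infected
Step 3: +8 new -> 23 infected
Step 4: +9 new -> 32 infected
Step 5: +9 new -> 41 infected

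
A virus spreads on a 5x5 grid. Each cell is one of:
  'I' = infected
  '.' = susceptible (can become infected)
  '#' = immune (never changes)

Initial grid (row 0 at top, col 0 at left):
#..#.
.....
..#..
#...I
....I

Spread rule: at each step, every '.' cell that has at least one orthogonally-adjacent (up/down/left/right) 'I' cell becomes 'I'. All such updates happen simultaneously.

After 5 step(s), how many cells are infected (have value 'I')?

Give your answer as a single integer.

Step 0 (initial): 2 infected
Step 1: +3 new -> 5 infected
Step 2: +4 new -> 9 infected
Step 3: +4 new -> 13 infected
Step 4: +3 new -> 16 infected
Step 5: +3 new -> 19 infected

Answer: 19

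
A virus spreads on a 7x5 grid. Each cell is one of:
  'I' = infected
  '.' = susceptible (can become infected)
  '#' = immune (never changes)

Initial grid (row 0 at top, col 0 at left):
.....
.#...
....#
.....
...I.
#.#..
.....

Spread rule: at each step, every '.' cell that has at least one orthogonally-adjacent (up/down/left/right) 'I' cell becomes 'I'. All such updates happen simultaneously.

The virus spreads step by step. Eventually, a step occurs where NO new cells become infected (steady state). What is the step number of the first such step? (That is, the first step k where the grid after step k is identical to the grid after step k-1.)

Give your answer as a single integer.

Answer: 8

Derivation:
Step 0 (initial): 1 infected
Step 1: +4 new -> 5 infected
Step 2: +6 new -> 11 infected
Step 3: +7 new -> 18 infected
Step 4: +6 new -> 24 infected
Step 5: +4 new -> 28 infected
Step 6: +2 new -> 30 infected
Step 7: +1 new -> 31 infected
Step 8: +0 new -> 31 infected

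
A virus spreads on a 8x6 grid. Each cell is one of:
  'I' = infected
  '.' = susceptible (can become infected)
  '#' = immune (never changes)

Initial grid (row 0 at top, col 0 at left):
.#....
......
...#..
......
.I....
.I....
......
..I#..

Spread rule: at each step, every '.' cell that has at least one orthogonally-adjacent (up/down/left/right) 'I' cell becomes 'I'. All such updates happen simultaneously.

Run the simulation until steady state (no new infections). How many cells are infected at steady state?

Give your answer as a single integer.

Answer: 45

Derivation:
Step 0 (initial): 3 infected
Step 1: +8 new -> 11 infected
Step 2: +8 new -> 19 infected
Step 3: +7 new -> 26 infected
Step 4: +7 new -> 33 infected
Step 5: +6 new -> 39 infected
Step 6: +3 new -> 42 infected
Step 7: +2 new -> 44 infected
Step 8: +1 new -> 45 infected
Step 9: +0 new -> 45 infected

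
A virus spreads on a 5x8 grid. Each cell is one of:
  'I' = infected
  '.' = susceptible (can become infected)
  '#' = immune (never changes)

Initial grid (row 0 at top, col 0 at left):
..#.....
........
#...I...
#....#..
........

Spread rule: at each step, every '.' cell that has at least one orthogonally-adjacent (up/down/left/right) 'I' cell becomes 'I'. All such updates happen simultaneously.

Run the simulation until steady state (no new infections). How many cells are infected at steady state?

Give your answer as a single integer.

Answer: 36

Derivation:
Step 0 (initial): 1 infected
Step 1: +4 new -> 5 infected
Step 2: +7 new -> 12 infected
Step 3: +10 new -> 22 infected
Step 4: +7 new -> 29 infected
Step 5: +5 new -> 34 infected
Step 6: +2 new -> 36 infected
Step 7: +0 new -> 36 infected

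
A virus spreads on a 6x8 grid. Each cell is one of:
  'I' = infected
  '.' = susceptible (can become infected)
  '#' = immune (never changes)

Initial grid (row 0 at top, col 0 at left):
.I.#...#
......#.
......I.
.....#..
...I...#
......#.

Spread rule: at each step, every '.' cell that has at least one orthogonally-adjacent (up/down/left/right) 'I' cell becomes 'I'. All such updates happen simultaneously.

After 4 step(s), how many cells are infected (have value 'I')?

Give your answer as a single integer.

Answer: 41

Derivation:
Step 0 (initial): 3 infected
Step 1: +10 new -> 13 infected
Step 2: +15 new -> 28 infected
Step 3: +9 new -> 37 infected
Step 4: +4 new -> 41 infected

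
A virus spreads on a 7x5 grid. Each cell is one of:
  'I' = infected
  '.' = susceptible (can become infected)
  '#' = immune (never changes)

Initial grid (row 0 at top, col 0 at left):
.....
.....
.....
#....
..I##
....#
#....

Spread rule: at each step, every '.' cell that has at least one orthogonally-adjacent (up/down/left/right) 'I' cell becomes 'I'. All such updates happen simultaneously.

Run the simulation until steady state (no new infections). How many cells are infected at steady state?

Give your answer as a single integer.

Answer: 30

Derivation:
Step 0 (initial): 1 infected
Step 1: +3 new -> 4 infected
Step 2: +7 new -> 11 infected
Step 3: +7 new -> 18 infected
Step 4: +6 new -> 24 infected
Step 5: +4 new -> 28 infected
Step 6: +2 new -> 30 infected
Step 7: +0 new -> 30 infected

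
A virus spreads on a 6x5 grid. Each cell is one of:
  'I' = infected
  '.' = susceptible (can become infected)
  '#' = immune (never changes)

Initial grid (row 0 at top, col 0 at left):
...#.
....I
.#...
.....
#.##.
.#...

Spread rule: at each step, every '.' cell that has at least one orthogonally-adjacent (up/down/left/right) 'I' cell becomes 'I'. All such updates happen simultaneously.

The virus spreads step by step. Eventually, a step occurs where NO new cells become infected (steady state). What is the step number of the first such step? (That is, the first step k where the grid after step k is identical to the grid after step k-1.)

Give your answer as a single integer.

Answer: 7

Derivation:
Step 0 (initial): 1 infected
Step 1: +3 new -> 4 infected
Step 2: +3 new -> 7 infected
Step 3: +5 new -> 12 infected
Step 4: +4 new -> 16 infected
Step 5: +4 new -> 20 infected
Step 6: +3 new -> 23 infected
Step 7: +0 new -> 23 infected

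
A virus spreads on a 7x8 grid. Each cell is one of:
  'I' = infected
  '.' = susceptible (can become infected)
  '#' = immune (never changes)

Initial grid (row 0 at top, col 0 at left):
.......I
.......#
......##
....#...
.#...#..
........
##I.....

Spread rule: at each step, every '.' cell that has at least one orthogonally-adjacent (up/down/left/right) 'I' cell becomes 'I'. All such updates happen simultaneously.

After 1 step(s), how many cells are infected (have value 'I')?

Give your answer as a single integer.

Step 0 (initial): 2 infected
Step 1: +3 new -> 5 infected

Answer: 5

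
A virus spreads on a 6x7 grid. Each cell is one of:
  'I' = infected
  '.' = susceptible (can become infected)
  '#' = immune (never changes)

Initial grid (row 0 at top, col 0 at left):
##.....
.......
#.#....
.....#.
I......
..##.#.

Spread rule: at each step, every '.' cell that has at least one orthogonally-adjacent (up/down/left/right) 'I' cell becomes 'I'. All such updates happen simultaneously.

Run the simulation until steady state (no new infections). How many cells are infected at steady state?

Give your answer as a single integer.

Step 0 (initial): 1 infected
Step 1: +3 new -> 4 infected
Step 2: +3 new -> 7 infected
Step 3: +3 new -> 10 infected
Step 4: +3 new -> 13 infected
Step 5: +6 new -> 19 infected
Step 6: +4 new -> 23 infected
Step 7: +5 new -> 28 infected
Step 8: +3 new -> 31 infected
Step 9: +2 new -> 33 infected
Step 10: +1 new -> 34 infected
Step 11: +0 new -> 34 infected

Answer: 34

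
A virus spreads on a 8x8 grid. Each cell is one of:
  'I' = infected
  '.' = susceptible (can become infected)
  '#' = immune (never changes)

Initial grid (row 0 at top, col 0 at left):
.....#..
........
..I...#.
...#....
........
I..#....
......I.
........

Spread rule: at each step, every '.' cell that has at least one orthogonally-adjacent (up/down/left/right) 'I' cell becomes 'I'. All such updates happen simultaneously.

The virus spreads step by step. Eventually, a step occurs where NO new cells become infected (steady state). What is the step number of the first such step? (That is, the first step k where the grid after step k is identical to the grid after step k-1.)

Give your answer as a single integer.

Answer: 8

Derivation:
Step 0 (initial): 3 infected
Step 1: +11 new -> 14 infected
Step 2: +18 new -> 32 infected
Step 3: +15 new -> 47 infected
Step 4: +8 new -> 55 infected
Step 5: +2 new -> 57 infected
Step 6: +2 new -> 59 infected
Step 7: +1 new -> 60 infected
Step 8: +0 new -> 60 infected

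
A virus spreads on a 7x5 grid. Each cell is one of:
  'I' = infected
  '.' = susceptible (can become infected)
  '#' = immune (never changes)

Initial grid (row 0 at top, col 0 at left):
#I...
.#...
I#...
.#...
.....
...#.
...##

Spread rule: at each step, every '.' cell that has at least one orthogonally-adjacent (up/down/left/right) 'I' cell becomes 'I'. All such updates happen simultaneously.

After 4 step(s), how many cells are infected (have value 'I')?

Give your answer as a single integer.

Step 0 (initial): 2 infected
Step 1: +3 new -> 5 infected
Step 2: +3 new -> 8 infected
Step 3: +5 new -> 13 infected
Step 4: +6 new -> 19 infected

Answer: 19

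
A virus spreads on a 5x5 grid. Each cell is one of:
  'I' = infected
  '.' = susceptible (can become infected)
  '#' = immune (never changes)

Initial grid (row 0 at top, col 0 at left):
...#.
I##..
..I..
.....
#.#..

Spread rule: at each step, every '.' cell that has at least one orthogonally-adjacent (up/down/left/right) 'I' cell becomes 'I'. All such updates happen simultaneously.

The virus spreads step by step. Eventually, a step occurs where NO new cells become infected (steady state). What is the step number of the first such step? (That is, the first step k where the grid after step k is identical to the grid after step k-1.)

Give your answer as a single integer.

Answer: 5

Derivation:
Step 0 (initial): 2 infected
Step 1: +5 new -> 7 infected
Step 2: +6 new -> 13 infected
Step 3: +5 new -> 18 infected
Step 4: +2 new -> 20 infected
Step 5: +0 new -> 20 infected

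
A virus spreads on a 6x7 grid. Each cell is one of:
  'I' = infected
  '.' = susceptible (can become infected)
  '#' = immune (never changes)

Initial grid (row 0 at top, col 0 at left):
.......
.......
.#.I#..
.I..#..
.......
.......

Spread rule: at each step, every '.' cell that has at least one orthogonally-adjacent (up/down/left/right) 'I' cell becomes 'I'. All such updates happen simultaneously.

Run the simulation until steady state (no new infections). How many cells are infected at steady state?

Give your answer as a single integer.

Step 0 (initial): 2 infected
Step 1: +6 new -> 8 infected
Step 2: +8 new -> 16 infected
Step 3: +9 new -> 25 infected
Step 4: +7 new -> 32 infected
Step 5: +5 new -> 37 infected
Step 6: +2 new -> 39 infected
Step 7: +0 new -> 39 infected

Answer: 39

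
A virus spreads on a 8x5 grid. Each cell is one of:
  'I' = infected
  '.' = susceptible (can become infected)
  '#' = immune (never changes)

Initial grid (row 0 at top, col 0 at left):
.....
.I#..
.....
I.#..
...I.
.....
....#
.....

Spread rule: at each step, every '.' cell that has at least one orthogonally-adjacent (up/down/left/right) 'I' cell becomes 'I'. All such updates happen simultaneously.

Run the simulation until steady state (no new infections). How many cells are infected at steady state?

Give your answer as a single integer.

Answer: 37

Derivation:
Step 0 (initial): 3 infected
Step 1: +10 new -> 13 infected
Step 2: +10 new -> 23 infected
Step 3: +7 new -> 30 infected
Step 4: +6 new -> 36 infected
Step 5: +1 new -> 37 infected
Step 6: +0 new -> 37 infected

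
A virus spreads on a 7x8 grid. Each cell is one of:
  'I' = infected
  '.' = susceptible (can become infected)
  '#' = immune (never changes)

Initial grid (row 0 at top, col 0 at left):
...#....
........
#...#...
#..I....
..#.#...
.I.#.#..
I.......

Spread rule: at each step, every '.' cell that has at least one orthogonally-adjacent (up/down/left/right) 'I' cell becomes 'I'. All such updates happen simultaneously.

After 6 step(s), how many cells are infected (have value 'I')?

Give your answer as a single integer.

Answer: 46

Derivation:
Step 0 (initial): 3 infected
Step 1: +8 new -> 11 infected
Step 2: +6 new -> 17 infected
Step 3: +7 new -> 24 infected
Step 4: +8 new -> 32 infected
Step 5: +9 new -> 41 infected
Step 6: +5 new -> 46 infected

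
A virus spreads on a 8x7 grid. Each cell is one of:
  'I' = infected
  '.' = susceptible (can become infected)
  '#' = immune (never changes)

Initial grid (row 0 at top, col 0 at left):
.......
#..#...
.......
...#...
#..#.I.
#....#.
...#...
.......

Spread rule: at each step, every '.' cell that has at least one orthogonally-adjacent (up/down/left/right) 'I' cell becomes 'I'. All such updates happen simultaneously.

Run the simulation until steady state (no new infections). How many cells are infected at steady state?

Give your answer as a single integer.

Step 0 (initial): 1 infected
Step 1: +3 new -> 4 infected
Step 2: +5 new -> 9 infected
Step 3: +6 new -> 15 infected
Step 4: +8 new -> 23 infected
Step 5: +8 new -> 31 infected
Step 6: +7 new -> 38 infected
Step 7: +6 new -> 44 infected
Step 8: +3 new -> 47 infected
Step 9: +1 new -> 48 infected
Step 10: +0 new -> 48 infected

Answer: 48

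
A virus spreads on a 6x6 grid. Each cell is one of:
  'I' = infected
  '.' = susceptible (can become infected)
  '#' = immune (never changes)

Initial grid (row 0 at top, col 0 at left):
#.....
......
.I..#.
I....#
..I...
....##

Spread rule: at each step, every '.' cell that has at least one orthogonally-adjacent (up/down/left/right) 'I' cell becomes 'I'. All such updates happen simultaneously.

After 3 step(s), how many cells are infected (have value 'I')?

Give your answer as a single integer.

Answer: 25

Derivation:
Step 0 (initial): 3 infected
Step 1: +9 new -> 12 infected
Step 2: +9 new -> 21 infected
Step 3: +4 new -> 25 infected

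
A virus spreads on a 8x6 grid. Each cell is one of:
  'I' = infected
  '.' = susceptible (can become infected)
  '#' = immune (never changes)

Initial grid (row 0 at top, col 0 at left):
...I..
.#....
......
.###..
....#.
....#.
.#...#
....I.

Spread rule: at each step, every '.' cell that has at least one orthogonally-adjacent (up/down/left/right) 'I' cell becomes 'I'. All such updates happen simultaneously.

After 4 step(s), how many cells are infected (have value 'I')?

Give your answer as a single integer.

Answer: 29

Derivation:
Step 0 (initial): 2 infected
Step 1: +6 new -> 8 infected
Step 2: +7 new -> 15 infected
Step 3: +7 new -> 22 infected
Step 4: +7 new -> 29 infected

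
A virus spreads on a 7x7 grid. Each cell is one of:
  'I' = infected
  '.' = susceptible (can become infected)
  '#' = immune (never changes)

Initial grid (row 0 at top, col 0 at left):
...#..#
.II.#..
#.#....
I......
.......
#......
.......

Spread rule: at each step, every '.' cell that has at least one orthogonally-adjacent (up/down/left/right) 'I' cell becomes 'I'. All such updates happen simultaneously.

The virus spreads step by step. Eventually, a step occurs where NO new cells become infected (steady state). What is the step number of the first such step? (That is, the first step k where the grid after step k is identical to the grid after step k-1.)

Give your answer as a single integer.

Answer: 10

Derivation:
Step 0 (initial): 3 infected
Step 1: +7 new -> 10 infected
Step 2: +4 new -> 14 infected
Step 3: +4 new -> 18 infected
Step 4: +5 new -> 23 infected
Step 5: +7 new -> 30 infected
Step 6: +6 new -> 36 infected
Step 7: +4 new -> 40 infected
Step 8: +2 new -> 42 infected
Step 9: +1 new -> 43 infected
Step 10: +0 new -> 43 infected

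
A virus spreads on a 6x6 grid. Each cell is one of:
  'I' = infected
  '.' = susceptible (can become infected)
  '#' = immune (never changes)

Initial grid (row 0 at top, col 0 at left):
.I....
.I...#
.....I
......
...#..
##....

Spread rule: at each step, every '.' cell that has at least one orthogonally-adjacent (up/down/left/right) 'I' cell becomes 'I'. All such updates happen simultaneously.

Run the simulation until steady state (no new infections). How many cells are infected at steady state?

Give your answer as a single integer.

Answer: 32

Derivation:
Step 0 (initial): 3 infected
Step 1: +7 new -> 10 infected
Step 2: +9 new -> 19 infected
Step 3: +7 new -> 26 infected
Step 4: +4 new -> 30 infected
Step 5: +2 new -> 32 infected
Step 6: +0 new -> 32 infected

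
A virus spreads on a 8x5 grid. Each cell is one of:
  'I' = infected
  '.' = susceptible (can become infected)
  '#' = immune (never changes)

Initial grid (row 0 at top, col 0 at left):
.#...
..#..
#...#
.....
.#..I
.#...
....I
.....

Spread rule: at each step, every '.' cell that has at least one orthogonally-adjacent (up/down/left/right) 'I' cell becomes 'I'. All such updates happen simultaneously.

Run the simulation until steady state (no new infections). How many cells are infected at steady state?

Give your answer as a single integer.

Step 0 (initial): 2 infected
Step 1: +5 new -> 7 infected
Step 2: +5 new -> 12 infected
Step 3: +5 new -> 17 infected
Step 4: +5 new -> 22 infected
Step 5: +6 new -> 28 infected
Step 6: +4 new -> 32 infected
Step 7: +1 new -> 33 infected
Step 8: +1 new -> 34 infected
Step 9: +0 new -> 34 infected

Answer: 34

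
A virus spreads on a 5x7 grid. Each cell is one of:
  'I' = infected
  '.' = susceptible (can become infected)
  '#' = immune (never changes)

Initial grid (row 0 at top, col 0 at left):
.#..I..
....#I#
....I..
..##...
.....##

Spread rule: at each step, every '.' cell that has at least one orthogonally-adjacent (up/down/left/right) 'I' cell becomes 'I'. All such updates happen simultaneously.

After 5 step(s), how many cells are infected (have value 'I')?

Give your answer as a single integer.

Step 0 (initial): 3 infected
Step 1: +5 new -> 8 infected
Step 2: +7 new -> 15 infected
Step 3: +4 new -> 19 infected
Step 4: +4 new -> 23 infected
Step 5: +3 new -> 26 infected

Answer: 26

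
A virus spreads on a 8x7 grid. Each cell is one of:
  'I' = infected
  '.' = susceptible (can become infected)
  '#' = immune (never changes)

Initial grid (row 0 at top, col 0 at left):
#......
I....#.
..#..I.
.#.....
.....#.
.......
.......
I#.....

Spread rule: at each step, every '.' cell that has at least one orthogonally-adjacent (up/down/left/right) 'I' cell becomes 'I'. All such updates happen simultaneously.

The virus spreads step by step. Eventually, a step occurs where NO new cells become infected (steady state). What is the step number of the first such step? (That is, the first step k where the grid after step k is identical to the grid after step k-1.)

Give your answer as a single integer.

Step 0 (initial): 3 infected
Step 1: +6 new -> 9 infected
Step 2: +11 new -> 20 infected
Step 3: +10 new -> 30 infected
Step 4: +10 new -> 40 infected
Step 5: +6 new -> 46 infected
Step 6: +3 new -> 49 infected
Step 7: +1 new -> 50 infected
Step 8: +0 new -> 50 infected

Answer: 8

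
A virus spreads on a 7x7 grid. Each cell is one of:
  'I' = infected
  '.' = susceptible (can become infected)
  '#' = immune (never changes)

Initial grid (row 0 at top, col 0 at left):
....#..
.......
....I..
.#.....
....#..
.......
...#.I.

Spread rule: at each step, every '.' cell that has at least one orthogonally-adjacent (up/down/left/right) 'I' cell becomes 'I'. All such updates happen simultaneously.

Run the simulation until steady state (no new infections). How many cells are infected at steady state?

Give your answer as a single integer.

Answer: 45

Derivation:
Step 0 (initial): 2 infected
Step 1: +7 new -> 9 infected
Step 2: +9 new -> 18 infected
Step 3: +10 new -> 28 infected
Step 4: +6 new -> 34 infected
Step 5: +6 new -> 40 infected
Step 6: +4 new -> 44 infected
Step 7: +1 new -> 45 infected
Step 8: +0 new -> 45 infected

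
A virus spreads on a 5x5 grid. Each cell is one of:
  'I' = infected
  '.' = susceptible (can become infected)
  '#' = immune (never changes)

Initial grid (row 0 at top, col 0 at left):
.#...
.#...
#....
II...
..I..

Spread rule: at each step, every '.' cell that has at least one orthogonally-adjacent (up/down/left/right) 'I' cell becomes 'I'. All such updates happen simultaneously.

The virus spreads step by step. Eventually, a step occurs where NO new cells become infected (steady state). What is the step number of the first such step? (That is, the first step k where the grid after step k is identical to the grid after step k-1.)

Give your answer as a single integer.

Step 0 (initial): 3 infected
Step 1: +5 new -> 8 infected
Step 2: +3 new -> 11 infected
Step 3: +3 new -> 14 infected
Step 4: +3 new -> 17 infected
Step 5: +2 new -> 19 infected
Step 6: +1 new -> 20 infected
Step 7: +0 new -> 20 infected

Answer: 7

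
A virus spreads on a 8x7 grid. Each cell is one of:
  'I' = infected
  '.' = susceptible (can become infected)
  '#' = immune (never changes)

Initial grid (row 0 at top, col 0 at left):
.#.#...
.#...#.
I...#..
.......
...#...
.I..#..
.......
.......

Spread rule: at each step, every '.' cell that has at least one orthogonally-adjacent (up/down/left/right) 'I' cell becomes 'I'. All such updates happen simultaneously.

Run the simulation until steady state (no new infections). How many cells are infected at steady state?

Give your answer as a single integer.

Step 0 (initial): 2 infected
Step 1: +7 new -> 9 infected
Step 2: +9 new -> 18 infected
Step 3: +6 new -> 24 infected
Step 4: +5 new -> 29 infected
Step 5: +4 new -> 33 infected
Step 6: +6 new -> 39 infected
Step 7: +6 new -> 45 infected
Step 8: +3 new -> 48 infected
Step 9: +1 new -> 49 infected
Step 10: +0 new -> 49 infected

Answer: 49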